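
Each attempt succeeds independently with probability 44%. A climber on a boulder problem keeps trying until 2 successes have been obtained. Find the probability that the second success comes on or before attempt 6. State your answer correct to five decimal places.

0.82377

Finishing within 6 attempts ⇔ at least 2 successes in the first 6. With X ~ Binomial(6, 0.44), P(Y ≤ 6) = 1 − P(X ≤ 1).
  k=0: C(6,0)·0.44^0·0.56^6 = 0.0308410
  k=1: C(6,1)·0.44^1·0.56^5 = 0.1453932
1 − 0.1762342 = 0.8237658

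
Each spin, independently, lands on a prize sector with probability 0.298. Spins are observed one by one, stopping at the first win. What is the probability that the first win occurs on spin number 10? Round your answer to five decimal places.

Geometric (trials to first success), p = 0.298.
P(Y = 10) = (1−p)^9 · p = 0.041403 · 0.298 = 0.0123382

0.01234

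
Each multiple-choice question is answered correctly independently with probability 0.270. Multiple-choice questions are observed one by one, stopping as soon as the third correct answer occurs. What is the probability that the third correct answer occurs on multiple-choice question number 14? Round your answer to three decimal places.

Y = trial on which the third success occurs; negative binomial, r=3, p=0.27.
P(Y=14) = C(13,2) · p^3 · (1−p)^11
= 78 · 0.019683 · 0.031373 = 0.04817

0.048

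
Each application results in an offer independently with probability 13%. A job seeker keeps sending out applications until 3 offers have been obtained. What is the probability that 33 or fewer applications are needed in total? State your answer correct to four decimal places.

Finishing within 33 applications ⇔ at least 3 successes in the first 33. With X ~ Binomial(33, 0.13), P(Y ≤ 33) = 1 − P(X ≤ 2).
  k=0: C(33,0)·0.13^0·0.87^33 = 0.010096
  k=1: C(33,1)·0.13^1·0.87^32 = 0.049782
  k=2: C(33,2)·0.13^2·0.87^31 = 0.119019
1 − 0.178897 = 0.821103

0.8211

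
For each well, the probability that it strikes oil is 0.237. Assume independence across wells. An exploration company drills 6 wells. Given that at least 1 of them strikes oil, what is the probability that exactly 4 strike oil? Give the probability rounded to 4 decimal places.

0.0343

X ~ Binomial(6, 0.237). Want P(X=4 | X≥1) = P(X=4) / P(X≥1).
P(X=4) = C(6,4)·0.237^4·0.763^2 = 0.027551
P(X≥1) = 1 − 0.197309 = 0.802691
Ratio = 0.027551 / 0.802691 = 0.034323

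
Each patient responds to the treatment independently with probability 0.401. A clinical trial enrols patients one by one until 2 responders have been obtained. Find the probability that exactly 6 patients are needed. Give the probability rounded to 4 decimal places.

Y = trial on which the second success occurs; negative binomial, r=2, p=0.401.
P(Y=6) = C(5,1) · p^2 · (1−p)^4
= 5 · 0.1608 · 0.12874 = 0.103506

0.1035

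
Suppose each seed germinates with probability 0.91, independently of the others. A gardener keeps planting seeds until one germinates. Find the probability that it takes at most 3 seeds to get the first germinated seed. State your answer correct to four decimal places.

0.9993

Y = number of seeds to the first success; geometric, p = 0.91.
P(Y ≤ 3) = 1 − (1−p)^3 = 1 − 0.000729 = 0.999271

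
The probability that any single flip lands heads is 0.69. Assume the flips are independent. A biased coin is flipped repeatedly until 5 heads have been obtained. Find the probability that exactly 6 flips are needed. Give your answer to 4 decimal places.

0.2424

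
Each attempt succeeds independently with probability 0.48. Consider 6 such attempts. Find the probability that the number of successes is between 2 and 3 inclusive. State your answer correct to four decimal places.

0.5637

X ~ Binomial(6, 0.48); P(2 ≤ X ≤ 3) = Σ C(6,k) p^k (1−p)^(6−k) over k:
  k=2: C(6,2)·0.48^2·0.52^4 = 0.252689
  k=3: C(6,3)·0.48^3·0.52^3 = 0.311002
Total = 0.563692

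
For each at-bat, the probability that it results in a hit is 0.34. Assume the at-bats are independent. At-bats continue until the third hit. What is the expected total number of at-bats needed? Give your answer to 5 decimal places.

8.82353

Y = total at-bats until the third success; negative binomial with r=3, p=0.34.
E[Y] = r / p = 3 / 0.34 = 8.8235294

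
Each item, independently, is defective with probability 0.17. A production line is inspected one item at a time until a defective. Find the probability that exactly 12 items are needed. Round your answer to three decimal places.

0.022

Geometric (trials to first success), p = 0.17.
P(Y = 12) = (1−p)^11 · p = 0.12878 · 0.17 = 0.02189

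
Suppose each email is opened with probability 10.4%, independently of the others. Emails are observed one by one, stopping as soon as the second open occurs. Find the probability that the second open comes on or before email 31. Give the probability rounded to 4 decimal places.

0.8472

Finishing within 31 emails ⇔ at least 2 successes in the first 31. With X ~ Binomial(31, 0.104), P(Y ≤ 31) = 1 − P(X ≤ 1).
  k=0: C(31,0)·0.104^0·0.896^31 = 0.033231
  k=1: C(31,1)·0.104^1·0.896^30 = 0.119574
1 − 0.152805 = 0.847195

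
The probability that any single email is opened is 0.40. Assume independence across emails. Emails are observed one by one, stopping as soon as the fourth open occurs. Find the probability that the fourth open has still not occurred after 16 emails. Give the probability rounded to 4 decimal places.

Needing more than 16 emails ⇔ fewer than 4 successes in the first 16. With X ~ Binomial(16, 0.40), P(Y > 16) = P(X ≤ 3).
  k=0: C(16,0)·0.40^0·0.60^16 = 0.000282
  k=1: C(16,1)·0.40^1·0.60^15 = 0.003009
  k=2: C(16,2)·0.40^2·0.60^14 = 0.015046
  k=3: C(16,3)·0.40^3·0.60^13 = 0.046810
P(X ≤ 3) = 0.065147

0.0651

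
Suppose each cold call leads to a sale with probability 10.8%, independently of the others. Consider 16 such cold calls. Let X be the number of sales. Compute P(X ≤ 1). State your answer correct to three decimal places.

0.472

X ~ Binomial(16, 0.108); P(X ≤ 1) = Σ C(16,k) p^k (1−p)^(16−k) over k:
  k=0: C(16,0)·0.108^0·0.892^16 = 0.16063
  k=1: C(16,1)·0.108^1·0.892^15 = 0.31118
Total = 0.47182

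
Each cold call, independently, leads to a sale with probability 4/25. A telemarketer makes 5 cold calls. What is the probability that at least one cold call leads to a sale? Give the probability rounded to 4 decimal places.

P(at least one) = 1 − P(none) = 1 − (1 − 0.16)^5
= 1 − 0.418212 = 0.581788

0.5818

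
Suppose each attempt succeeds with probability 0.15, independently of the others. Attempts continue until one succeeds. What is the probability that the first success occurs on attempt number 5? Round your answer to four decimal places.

Geometric (trials to first success), p = 0.15.
P(Y = 5) = (1−p)^4 · p = 0.52201 · 0.15 = 0.078301

0.0783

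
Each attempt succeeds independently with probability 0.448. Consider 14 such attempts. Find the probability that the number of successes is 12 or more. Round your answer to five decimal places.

X ~ Binomial(14, 0.448); P(X ≥ 12) = Σ C(14,k) p^k (1−p)^(14−k) over k:
  k=12: C(14,12)·0.448^12·0.552^2 = 0.0018124
  k=13: C(14,13)·0.448^13·0.552^1 = 0.0002263
  k=14: C(14,14)·0.448^14·0.552^0 = 0.0000131
Total = 0.0020518

0.00205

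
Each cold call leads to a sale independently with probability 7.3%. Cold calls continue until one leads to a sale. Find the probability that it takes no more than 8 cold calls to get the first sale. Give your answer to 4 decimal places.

Y = number of cold calls to the first success; geometric, p = 0.073.
P(Y ≤ 8) = 1 − (1−p)^8 = 1 − 0.545303 = 0.454697

0.4547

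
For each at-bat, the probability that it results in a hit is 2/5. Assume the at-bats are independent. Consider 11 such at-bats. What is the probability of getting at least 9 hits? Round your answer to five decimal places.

X ~ Binomial(11, 0.40); P(X ≥ 9) = Σ C(11,k) p^k (1−p)^(11−k) over k:
  k=9: C(11,9)·0.40^9·0.60^2 = 0.0051905
  k=10: C(11,10)·0.40^10·0.60^1 = 0.0006921
  k=11: C(11,11)·0.40^11·0.60^0 = 0.0000419
Total = 0.0059245

0.00592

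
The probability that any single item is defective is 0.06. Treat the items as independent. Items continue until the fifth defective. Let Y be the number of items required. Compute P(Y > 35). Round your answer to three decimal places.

0.944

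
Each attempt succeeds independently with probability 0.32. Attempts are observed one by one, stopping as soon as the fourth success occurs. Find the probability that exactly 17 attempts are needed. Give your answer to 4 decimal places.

Y = trial on which the fourth success occurs; negative binomial, r=4, p=0.32.
P(Y=17) = C(16,3) · p^4 · (1−p)^13
= 560 · 0.010486 · 0.0066468 = 0.039030

0.0390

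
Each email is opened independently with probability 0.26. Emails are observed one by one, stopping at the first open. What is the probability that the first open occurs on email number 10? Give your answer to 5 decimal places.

0.01730

Geometric (trials to first success), p = 0.26.
P(Y = 10) = (1−p)^9 · p = 0.06654 · 0.26 = 0.0173005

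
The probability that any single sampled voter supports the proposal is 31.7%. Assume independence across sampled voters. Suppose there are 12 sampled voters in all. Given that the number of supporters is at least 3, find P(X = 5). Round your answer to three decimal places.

0.224

X ~ Binomial(12, 0.317). Want P(X=5 | X≥3) = P(X=5) / P(X≥3).
P(X=5) = C(12,5)·0.317^5·0.683^7 = 0.17578
P(X≥3) = 1 − 0.01031 − 0.05739 − 0.14651 = 0.78579
Ratio = 0.17578 / 0.78579 = 0.22370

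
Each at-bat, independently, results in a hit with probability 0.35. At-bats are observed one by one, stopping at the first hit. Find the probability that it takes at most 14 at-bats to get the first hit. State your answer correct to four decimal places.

0.9976

Y = number of at-bats to the first success; geometric, p = 0.35.
P(Y ≤ 14) = 1 − (1−p)^14 = 1 − 0.002403 = 0.997597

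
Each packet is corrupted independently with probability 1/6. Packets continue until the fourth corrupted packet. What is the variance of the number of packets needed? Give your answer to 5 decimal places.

120.00000

Y = total packets until the fourth success; negative binomial with r=4, p=0.166667.
Var(Y) = r(1−p)/p² = 4·0.833333 / 0.166667² = 120.0000000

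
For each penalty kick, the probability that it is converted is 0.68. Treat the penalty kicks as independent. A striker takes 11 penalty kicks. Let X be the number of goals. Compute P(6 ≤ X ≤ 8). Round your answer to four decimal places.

X ~ Binomial(11, 0.68); P(6 ≤ X ≤ 8) = Σ C(11,k) p^k (1−p)^(11−k) over k:
  k=6: C(11,6)·0.68^6·0.32^5 = 0.153266
  k=7: C(11,7)·0.68^7·0.32^4 = 0.232636
  k=8: C(11,8)·0.68^8·0.32^3 = 0.247175
Total = 0.633077

0.6331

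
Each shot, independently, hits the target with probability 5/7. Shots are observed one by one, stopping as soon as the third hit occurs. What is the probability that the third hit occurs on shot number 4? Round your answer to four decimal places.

0.3124

Y = trial on which the third success occurs; negative binomial, r=3, p=0.714286.
P(Y=4) = C(3,2) · p^3 · (1−p)^1
= 3 · 0.36443 · 0.28571 = 0.312370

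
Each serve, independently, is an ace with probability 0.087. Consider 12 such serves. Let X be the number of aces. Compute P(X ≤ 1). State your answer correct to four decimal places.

X ~ Binomial(12, 0.087); P(X ≤ 1) = Σ C(12,k) p^k (1−p)^(12−k) over k:
  k=0: C(12,0)·0.087^0·0.913^12 = 0.335467
  k=1: C(12,1)·0.087^1·0.913^11 = 0.383600
Total = 0.719067

0.7191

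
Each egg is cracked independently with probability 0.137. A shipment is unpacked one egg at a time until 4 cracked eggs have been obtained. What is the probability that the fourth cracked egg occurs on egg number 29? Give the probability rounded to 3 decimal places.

Y = trial on which the fourth success occurs; negative binomial, r=4, p=0.137.
P(Y=29) = C(28,3) · p^4 · (1−p)^25
= 3276 · 0.00035228 · 0.025134 = 0.02901

0.029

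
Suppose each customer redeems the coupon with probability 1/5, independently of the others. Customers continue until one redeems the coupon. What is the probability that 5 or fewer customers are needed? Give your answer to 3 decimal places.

0.672

Y = number of customers to the first success; geometric, p = 0.20.
P(Y ≤ 5) = 1 − (1−p)^5 = 1 − 0.32768 = 0.67232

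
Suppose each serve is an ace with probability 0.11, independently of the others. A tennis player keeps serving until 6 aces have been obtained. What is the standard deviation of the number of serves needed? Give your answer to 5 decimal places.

21.00767

Y = total serves until the sixth success; negative binomial with r=6, p=0.11.
SD(Y) = √[r(1−p)/p²] = √(441.3223140) = 21.0076727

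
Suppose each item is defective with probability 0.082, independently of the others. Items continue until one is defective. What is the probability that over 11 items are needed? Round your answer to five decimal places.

Y = number of items to the first success; geometric, p = 0.082.
P(Y > 11) = P(first 11 all fail) = (1−p)^11 = 0.3901840

0.39018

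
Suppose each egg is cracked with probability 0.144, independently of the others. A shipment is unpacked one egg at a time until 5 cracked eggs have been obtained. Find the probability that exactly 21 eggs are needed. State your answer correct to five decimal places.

Y = trial on which the fifth success occurs; negative binomial, r=5, p=0.144.
P(Y=21) = C(20,4) · p^5 · (1−p)^16
= 4845 · 6.1917e-05 · 0.083096 = 0.0249279

0.02493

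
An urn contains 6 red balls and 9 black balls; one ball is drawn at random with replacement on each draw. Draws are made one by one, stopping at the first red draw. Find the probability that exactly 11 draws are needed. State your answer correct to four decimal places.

0.0024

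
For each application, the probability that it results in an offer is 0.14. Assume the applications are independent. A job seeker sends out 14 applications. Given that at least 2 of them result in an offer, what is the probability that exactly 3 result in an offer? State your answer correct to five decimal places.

0.31522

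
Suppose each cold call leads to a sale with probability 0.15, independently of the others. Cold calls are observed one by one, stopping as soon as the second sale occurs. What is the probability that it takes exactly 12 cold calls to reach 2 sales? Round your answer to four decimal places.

0.0487

Y = trial on which the second success occurs; negative binomial, r=2, p=0.15.
P(Y=12) = C(11,1) · p^2 · (1−p)^10
= 11 · 0.0225 · 0.19687 = 0.048726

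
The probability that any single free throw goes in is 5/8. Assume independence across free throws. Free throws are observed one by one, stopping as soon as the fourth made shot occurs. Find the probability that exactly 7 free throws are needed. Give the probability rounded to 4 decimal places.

0.1609

Y = trial on which the fourth success occurs; negative binomial, r=4, p=0.625.
P(Y=7) = C(6,3) · p^4 · (1−p)^3
= 20 · 0.15259 · 0.052734 = 0.160933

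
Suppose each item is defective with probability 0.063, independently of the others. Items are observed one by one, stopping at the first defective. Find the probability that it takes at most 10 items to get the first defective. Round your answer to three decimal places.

Y = number of items to the first success; geometric, p = 0.063.
P(Y ≤ 10) = 1 − (1−p)^10 = 1 − 0.52167 = 0.47833

0.478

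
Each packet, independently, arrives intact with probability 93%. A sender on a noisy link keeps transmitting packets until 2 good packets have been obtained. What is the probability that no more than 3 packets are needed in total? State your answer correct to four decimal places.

Finishing within 3 packets ⇔ at least 2 successes in the first 3. With X ~ Binomial(3, 0.93), P(Y ≤ 3) = 1 − P(X ≤ 1).
  k=0: C(3,0)·0.93^0·0.07^3 = 0.000343
  k=1: C(3,1)·0.93^1·0.07^2 = 0.013671
1 − 0.014014 = 0.985986

0.9860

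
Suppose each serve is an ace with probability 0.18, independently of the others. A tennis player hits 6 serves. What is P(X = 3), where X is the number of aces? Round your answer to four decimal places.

X ~ Binomial(n=6, p=0.18).
P(X=3) = C(6,3) · p^3 · (1−p)^3
= 20 · 0.005832 · 0.55137 = 0.064312

0.0643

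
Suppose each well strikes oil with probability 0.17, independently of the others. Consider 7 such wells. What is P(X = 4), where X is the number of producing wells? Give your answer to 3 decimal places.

X ~ Binomial(n=7, p=0.17).
P(X=4) = C(7,4) · p^4 · (1−p)^3
= 35 · 0.00083521 · 0.57179 = 0.01671

0.017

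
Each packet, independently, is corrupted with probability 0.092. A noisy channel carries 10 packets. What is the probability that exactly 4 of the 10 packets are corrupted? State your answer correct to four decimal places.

X ~ Binomial(n=10, p=0.092).
P(X=4) = C(10,4) · p^4 · (1−p)^6
= 210 · 7.1639e-05 · 0.56042 = 0.008431

0.0084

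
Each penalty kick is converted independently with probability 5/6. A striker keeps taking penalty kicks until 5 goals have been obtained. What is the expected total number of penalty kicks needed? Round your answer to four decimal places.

Y = total penalty kicks until the fifth success; negative binomial with r=5, p=0.833333.
E[Y] = r / p = 5 / 0.833333 = 6.000000

6.0000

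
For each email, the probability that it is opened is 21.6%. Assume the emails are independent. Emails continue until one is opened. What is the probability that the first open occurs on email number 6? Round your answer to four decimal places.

0.0640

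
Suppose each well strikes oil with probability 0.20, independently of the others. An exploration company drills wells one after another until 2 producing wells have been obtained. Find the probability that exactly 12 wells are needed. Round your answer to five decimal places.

0.04724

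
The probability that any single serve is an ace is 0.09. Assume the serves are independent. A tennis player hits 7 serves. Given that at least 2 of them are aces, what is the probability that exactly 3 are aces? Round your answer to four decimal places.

X ~ Binomial(7, 0.09). Want P(X=3 | X≥2) = P(X=3) / P(X≥2).
P(X=3) = C(7,3)·0.09^3·0.91^4 = 0.017497
P(X≥2) = 1 − 0.516761 − 0.357758 = 0.125481
Ratio = 0.017497 / 0.125481 = 0.139438

0.1394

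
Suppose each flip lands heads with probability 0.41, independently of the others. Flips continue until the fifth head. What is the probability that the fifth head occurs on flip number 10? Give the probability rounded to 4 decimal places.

Y = trial on which the fifth success occurs; negative binomial, r=5, p=0.41.
P(Y=10) = C(9,4) · p^5 · (1−p)^5
= 126 · 0.011586 · 0.071492 = 0.104364

0.1044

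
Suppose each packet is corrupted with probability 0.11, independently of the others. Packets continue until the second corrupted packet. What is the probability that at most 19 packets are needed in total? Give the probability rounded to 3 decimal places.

Finishing within 19 packets ⇔ at least 2 successes in the first 19. With X ~ Binomial(19, 0.11), P(Y ≤ 19) = 1 − P(X ≤ 1).
  k=0: C(19,0)·0.11^0·0.89^19 = 0.10925
  k=1: C(19,1)·0.11^1·0.89^18 = 0.25655
1 − 0.36579 = 0.63421

0.634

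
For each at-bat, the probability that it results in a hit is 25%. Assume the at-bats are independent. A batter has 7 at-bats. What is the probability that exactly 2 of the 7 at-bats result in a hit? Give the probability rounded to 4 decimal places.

X ~ Binomial(n=7, p=0.25).
P(X=2) = C(7,2) · p^2 · (1−p)^5
= 21 · 0.0625 · 0.2373 = 0.311462

0.3115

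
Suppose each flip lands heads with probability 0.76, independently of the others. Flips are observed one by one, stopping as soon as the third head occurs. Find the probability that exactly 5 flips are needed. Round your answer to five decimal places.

Y = trial on which the third success occurs; negative binomial, r=3, p=0.76.
P(Y=5) = C(4,2) · p^3 · (1−p)^2
= 6 · 0.43898 · 0.0576 = 0.1517101

0.15171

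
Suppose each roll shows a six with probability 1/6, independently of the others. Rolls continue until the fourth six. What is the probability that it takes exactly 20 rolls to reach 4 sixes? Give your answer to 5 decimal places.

Y = trial on which the fourth success occurs; negative binomial, r=4, p=0.166667.
P(Y=20) = C(19,3) · p^4 · (1−p)^16
= 969 · 0.0007716 · 0.054088 = 0.0404407

0.04044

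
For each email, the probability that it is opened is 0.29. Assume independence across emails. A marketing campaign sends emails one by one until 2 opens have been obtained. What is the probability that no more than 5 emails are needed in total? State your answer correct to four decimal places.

0.4511

Finishing within 5 emails ⇔ at least 2 successes in the first 5. With X ~ Binomial(5, 0.29), P(Y ≤ 5) = 1 − P(X ≤ 1).
  k=0: C(5,0)·0.29^0·0.71^5 = 0.180423
  k=1: C(5,1)·0.29^1·0.71^4 = 0.368469
1 − 0.548892 = 0.451108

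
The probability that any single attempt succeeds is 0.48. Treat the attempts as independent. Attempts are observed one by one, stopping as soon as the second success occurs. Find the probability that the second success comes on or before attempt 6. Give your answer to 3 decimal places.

0.871

Finishing within 6 attempts ⇔ at least 2 successes in the first 6. With X ~ Binomial(6, 0.48), P(Y ≤ 6) = 1 − P(X ≤ 1).
  k=0: C(6,0)·0.48^0·0.52^6 = 0.01977
  k=1: C(6,1)·0.48^1·0.52^5 = 0.10950
1 − 0.12927 = 0.87073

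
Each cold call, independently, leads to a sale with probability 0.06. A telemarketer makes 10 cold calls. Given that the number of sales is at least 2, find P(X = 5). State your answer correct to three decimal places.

0.001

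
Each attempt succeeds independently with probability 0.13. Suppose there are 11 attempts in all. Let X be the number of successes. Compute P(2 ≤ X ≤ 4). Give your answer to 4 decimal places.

0.4199

X ~ Binomial(11, 0.13); P(2 ≤ X ≤ 4) = Σ C(11,k) p^k (1−p)^(11−k) over k:
  k=2: C(11,2)·0.13^2·0.87^9 = 0.265413
  k=3: C(11,3)·0.13^3·0.87^8 = 0.118978
  k=4: C(11,4)·0.13^4·0.87^7 = 0.035557
Total = 0.419948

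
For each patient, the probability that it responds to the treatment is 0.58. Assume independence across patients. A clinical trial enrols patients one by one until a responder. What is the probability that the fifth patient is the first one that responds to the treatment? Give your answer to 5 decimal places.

Geometric (trials to first success), p = 0.58.
P(Y = 5) = (1−p)^4 · p = 0.031117 · 0.58 = 0.0180478

0.01805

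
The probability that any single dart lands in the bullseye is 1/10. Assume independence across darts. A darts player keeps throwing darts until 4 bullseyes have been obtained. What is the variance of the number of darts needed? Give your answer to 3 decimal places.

Y = total darts until the fourth success; negative binomial with r=4, p=0.10.
Var(Y) = r(1−p)/p² = 4·0.90 / 0.10² = 360.00000

360.000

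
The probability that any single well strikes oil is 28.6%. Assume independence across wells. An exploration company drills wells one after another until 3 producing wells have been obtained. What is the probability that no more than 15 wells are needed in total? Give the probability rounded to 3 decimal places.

Finishing within 15 wells ⇔ at least 3 successes in the first 15. With X ~ Binomial(15, 0.286), P(Y ≤ 15) = 1 − P(X ≤ 2).
  k=0: C(15,0)·0.286^0·0.714^15 = 0.00639
  k=1: C(15,1)·0.286^1·0.714^14 = 0.03839
  k=2: C(15,2)·0.286^2·0.714^13 = 0.10765
1 − 0.15243 = 0.84757

0.848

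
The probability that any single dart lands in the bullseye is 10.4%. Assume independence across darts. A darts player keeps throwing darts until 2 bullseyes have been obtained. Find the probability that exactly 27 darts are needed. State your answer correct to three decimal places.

Y = trial on which the second success occurs; negative binomial, r=2, p=0.104.
P(Y=27) = C(26,1) · p^2 · (1−p)^25
= 26 · 0.010816 · 0.064224 = 0.01806

0.018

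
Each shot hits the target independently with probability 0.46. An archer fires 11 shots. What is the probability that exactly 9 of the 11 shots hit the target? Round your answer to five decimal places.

X ~ Binomial(n=11, p=0.46).
P(X=9) = C(11,9) · p^9 · (1−p)^2
= 55 · 0.00092219 · 0.2916 = 0.0147901

0.01479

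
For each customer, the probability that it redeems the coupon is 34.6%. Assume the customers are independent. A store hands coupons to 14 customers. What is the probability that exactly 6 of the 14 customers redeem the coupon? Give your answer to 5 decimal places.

0.17244

X ~ Binomial(n=14, p=0.346).
P(X=6) = C(14,6) · p^6 · (1−p)^8
= 3003 · 0.0017158 · 0.033467 = 0.1724384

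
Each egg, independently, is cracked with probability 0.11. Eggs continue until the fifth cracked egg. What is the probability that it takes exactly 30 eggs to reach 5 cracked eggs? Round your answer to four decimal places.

0.0208

Y = trial on which the fifth success occurs; negative binomial, r=5, p=0.11.
P(Y=30) = C(29,4) · p^5 · (1−p)^25
= 23751 · 1.6105e-05 · 0.054294 = 0.020768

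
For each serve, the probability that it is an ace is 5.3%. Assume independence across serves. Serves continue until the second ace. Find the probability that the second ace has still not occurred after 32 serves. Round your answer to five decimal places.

0.48859

Needing more than 32 serves ⇔ fewer than 2 successes in the first 32. With X ~ Binomial(32, 0.053), P(Y > 32) = P(X ≤ 1).
  k=0: C(32,0)·0.053^0·0.947^32 = 0.1750650
  k=1: C(32,1)·0.053^1·0.947^31 = 0.3135272
P(X ≤ 1) = 0.4885922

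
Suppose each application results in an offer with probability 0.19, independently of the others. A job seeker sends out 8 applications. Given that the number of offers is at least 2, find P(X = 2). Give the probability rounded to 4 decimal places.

0.6113

X ~ Binomial(8, 0.19). Want P(X=2 | X≥2) = P(X=2) / P(X≥2).
P(X=2) = C(8,2)·0.19^2·0.81^6 = 0.285480
P(X≥2) = 1 − 0.185302 − 0.347727 = 0.466971
Ratio = 0.285480 / 0.466971 = 0.611344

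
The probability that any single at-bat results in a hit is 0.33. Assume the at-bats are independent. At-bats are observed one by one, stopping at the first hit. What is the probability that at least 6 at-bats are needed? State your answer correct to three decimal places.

0.135

Y = number of at-bats to the first success; geometric, p = 0.33.
P(Y > 5) = P(first 5 all fail) = (1−p)^5 = 0.13501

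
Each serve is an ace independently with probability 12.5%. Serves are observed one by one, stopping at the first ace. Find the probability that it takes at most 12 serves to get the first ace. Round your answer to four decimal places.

0.7986

Y = number of serves to the first success; geometric, p = 0.125.
P(Y ≤ 12) = 1 − (1−p)^12 = 1 − 0.201417 = 0.798583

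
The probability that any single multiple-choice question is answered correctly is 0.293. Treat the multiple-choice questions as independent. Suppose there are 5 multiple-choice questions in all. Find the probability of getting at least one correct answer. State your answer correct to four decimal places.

P(at least one) = 1 − P(none) = 1 − (1 − 0.293)^5
= 1 − 0.176643 = 0.823357

0.8234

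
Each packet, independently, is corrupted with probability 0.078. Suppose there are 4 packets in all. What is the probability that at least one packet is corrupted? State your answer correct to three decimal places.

0.277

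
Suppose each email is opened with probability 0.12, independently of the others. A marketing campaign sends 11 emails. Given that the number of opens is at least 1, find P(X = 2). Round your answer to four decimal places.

0.3320

X ~ Binomial(11, 0.12). Want P(X=2 | X≥1) = P(X=2) / P(X≥1).
P(X=2) = C(11,2)·0.12^2·0.88^9 = 0.250651
P(X≥1) = 1 − 0.245081 = 0.754919
Ratio = 0.250651 / 0.754919 = 0.332023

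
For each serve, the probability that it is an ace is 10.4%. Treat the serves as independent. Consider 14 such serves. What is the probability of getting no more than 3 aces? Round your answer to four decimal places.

0.9501

X ~ Binomial(14, 0.104); P(X ≤ 3) = Σ C(14,k) p^k (1−p)^(14−k) over k:
  k=0: C(14,0)·0.104^0·0.896^14 = 0.214937
  k=1: C(14,1)·0.104^1·0.896^13 = 0.349273
  k=2: C(14,2)·0.104^2·0.896^12 = 0.263514
  k=3: C(14,3)·0.104^3·0.896^11 = 0.122346
Total = 0.950071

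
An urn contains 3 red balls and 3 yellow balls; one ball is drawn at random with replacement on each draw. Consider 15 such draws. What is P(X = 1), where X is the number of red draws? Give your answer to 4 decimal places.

X ~ Binomial(n=15, p=0.50).
P(X=1) = C(15,1) · p^1 · (1−p)^14
= 15 · 0.5 · 6.1035e-05 = 0.000458

0.0005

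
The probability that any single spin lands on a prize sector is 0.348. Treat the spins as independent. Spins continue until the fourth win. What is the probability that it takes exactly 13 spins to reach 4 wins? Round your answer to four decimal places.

0.0687

Y = trial on which the fourth success occurs; negative binomial, r=4, p=0.348.
P(Y=13) = C(12,3) · p^4 · (1−p)^9
= 220 · 0.014666 · 0.021293 = 0.068702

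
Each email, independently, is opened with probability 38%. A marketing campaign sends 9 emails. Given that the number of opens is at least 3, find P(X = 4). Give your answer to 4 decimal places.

X ~ Binomial(9, 0.38). Want P(X=4 | X≥3) = P(X=4) / P(X≥3).
P(X=4) = C(9,4)·0.38^4·0.62^5 = 0.240693
P(X≥3) = 1 − 0.013537 − 0.074672 − 0.183068 = 0.728723
Ratio = 0.240693 / 0.728723 = 0.330294

0.3303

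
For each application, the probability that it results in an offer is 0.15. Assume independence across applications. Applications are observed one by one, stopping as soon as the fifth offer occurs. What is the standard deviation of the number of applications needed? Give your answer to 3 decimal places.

13.744

Y = total applications until the fifth success; negative binomial with r=5, p=0.15.
SD(Y) = √[r(1−p)/p²] = √(188.88889) = 13.74369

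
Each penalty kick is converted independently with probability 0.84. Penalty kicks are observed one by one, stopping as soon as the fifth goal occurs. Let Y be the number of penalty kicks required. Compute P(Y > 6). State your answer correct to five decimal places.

Needing more than 6 penalty kicks ⇔ fewer than 5 successes in the first 6. With X ~ Binomial(6, 0.84), P(Y > 6) = P(X ≤ 4).
  k=0: C(6,0)·0.84^0·0.16^6 = 0.0000168
  k=1: C(6,1)·0.84^1·0.16^5 = 0.0005285
  k=2: C(6,2)·0.84^2·0.16^4 = 0.0069363
  k=3: C(6,3)·0.84^3·0.16^3 = 0.0485543
  k=4: C(6,4)·0.84^4·0.16^2 = 0.1911826
P(X ≤ 4) = 0.2472185

0.24722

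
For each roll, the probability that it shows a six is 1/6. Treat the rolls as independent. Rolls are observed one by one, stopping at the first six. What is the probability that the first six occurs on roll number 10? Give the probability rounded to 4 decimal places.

Geometric (trials to first success), p = 0.166667.
P(Y = 10) = (1−p)^9 · p = 0.19381 · 0.166667 = 0.032301

0.0323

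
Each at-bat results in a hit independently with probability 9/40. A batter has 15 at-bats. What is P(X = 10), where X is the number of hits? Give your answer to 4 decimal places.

0.0003

X ~ Binomial(n=15, p=0.225).
P(X=10) = C(15,10) · p^10 · (1−p)^5
= 3003 · 3.3253e-07 · 0.27958 = 0.000279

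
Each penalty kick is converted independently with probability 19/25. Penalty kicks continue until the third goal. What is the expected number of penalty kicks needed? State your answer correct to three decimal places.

Y = total penalty kicks until the third success; negative binomial with r=3, p=0.76.
E[Y] = r / p = 3 / 0.76 = 3.94737

3.947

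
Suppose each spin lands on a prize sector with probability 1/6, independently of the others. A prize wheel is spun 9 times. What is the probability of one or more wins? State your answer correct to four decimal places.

0.8062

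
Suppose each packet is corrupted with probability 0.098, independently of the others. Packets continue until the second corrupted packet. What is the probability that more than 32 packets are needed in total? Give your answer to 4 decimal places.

0.1650

Needing more than 32 packets ⇔ fewer than 2 successes in the first 32. With X ~ Binomial(32, 0.098), P(Y > 32) = P(X ≤ 1).
  k=0: C(32,0)·0.098^0·0.902^32 = 0.036865
  k=1: C(32,1)·0.098^1·0.902^31 = 0.128168
P(X ≤ 1) = 0.165032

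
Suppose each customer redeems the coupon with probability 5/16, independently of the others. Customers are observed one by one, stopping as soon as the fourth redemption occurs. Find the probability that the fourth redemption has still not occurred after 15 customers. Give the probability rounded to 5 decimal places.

Needing more than 15 customers ⇔ fewer than 4 successes in the first 15. With X ~ Binomial(15, 0.3125), P(Y > 15) = P(X ≤ 3).
  k=0: C(15,0)·0.3125^0·0.6875^15 = 0.0036232
  k=1: C(15,1)·0.3125^1·0.6875^14 = 0.0247035
  k=2: C(15,2)·0.3125^2·0.6875^13 = 0.0786022
  k=3: C(15,3)·0.3125^3·0.6875^12 = 0.1548224
P(X ≤ 3) = 0.2617513

0.26175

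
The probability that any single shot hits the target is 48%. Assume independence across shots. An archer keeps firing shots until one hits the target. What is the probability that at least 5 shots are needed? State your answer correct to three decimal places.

Y = number of shots to the first success; geometric, p = 0.48.
P(Y > 4) = P(first 4 all fail) = (1−p)^4 = 0.07312

0.073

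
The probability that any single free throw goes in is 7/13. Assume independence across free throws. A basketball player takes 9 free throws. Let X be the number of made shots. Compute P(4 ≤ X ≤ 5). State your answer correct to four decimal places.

0.4806

X ~ Binomial(9, 0.538462); P(4 ≤ X ≤ 5) = Σ C(9,k) p^k (1−p)^(9−k) over k:
  k=4: C(9,4)·0.538462^4·0.461538^5 = 0.221834
  k=5: C(9,5)·0.538462^5·0.461538^4 = 0.258807
Total = 0.480641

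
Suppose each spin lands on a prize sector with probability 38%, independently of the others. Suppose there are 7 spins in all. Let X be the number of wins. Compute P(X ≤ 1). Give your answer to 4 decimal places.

X ~ Binomial(7, 0.38); P(X ≤ 1) = Σ C(7,k) p^k (1−p)^(7−k) over k:
  k=0: C(7,0)·0.38^0·0.62^7 = 0.035216
  k=1: C(7,1)·0.38^1·0.62^6 = 0.151089
Total = 0.186305

0.1863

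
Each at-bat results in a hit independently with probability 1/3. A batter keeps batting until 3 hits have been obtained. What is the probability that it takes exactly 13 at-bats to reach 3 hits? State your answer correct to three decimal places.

0.042

Y = trial on which the third success occurs; negative binomial, r=3, p=0.333333.
P(Y=13) = C(12,2) · p^3 · (1−p)^10
= 66 · 0.037037 · 0.017342 = 0.04239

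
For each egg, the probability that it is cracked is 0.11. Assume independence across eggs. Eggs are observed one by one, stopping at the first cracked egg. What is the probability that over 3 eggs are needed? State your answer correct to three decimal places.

0.705

Y = number of eggs to the first success; geometric, p = 0.11.
P(Y > 3) = P(first 3 all fail) = (1−p)^3 = 0.70497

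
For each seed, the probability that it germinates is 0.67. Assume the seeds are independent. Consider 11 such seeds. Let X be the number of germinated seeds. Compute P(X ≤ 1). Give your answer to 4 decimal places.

0.0001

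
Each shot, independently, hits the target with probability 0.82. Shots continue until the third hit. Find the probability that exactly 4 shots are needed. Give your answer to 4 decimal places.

Y = trial on which the third success occurs; negative binomial, r=3, p=0.82.
P(Y=4) = C(3,2) · p^3 · (1−p)^1
= 3 · 0.55137 · 0.18 = 0.297739

0.2977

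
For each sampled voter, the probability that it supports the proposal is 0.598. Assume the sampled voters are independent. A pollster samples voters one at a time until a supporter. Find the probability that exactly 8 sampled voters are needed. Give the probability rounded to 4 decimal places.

0.0010

Geometric (trials to first success), p = 0.598.
P(Y = 8) = (1−p)^7 · p = 0.0016966 · 0.598 = 0.001015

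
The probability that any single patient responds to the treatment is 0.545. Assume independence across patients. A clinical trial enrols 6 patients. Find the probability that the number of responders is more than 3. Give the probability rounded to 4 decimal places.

0.4314

X ~ Binomial(6, 0.545); P(X ≥ 4) = Σ C(6,k) p^k (1−p)^(6−k) over k:
  k=4: C(6,4)·0.545^4·0.455^2 = 0.273968
  k=5: C(6,5)·0.545^5·0.455^1 = 0.131264
  k=6: C(6,6)·0.545^6·0.455^0 = 0.026205
Total = 0.431437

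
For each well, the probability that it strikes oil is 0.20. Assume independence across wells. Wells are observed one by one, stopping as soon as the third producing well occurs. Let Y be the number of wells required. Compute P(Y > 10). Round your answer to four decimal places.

0.6778

Needing more than 10 wells ⇔ fewer than 3 successes in the first 10. With X ~ Binomial(10, 0.20), P(Y > 10) = P(X ≤ 2).
  k=0: C(10,0)·0.20^0·0.80^10 = 0.107374
  k=1: C(10,1)·0.20^1·0.80^9 = 0.268435
  k=2: C(10,2)·0.20^2·0.80^8 = 0.301990
P(X ≤ 2) = 0.677800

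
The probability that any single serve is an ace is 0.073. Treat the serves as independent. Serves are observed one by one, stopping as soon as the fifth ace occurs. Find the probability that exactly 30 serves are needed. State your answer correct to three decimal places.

0.007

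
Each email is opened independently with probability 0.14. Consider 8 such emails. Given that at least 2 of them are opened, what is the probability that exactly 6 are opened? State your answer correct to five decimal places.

0.00050

X ~ Binomial(8, 0.14). Want P(X=6 | X≥2) = P(X=6) / P(X≥2).
P(X=6) = C(8,6)·0.14^6·0.86^2 = 0.0001559
P(X≥2) = 1 − 0.2992179 − 0.3896792 = 0.3111029
Ratio = 0.0001559 / 0.3111029 = 0.0005012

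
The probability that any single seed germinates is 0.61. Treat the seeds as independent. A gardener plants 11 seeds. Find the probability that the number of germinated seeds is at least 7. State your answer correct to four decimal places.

0.5603

X ~ Binomial(11, 0.61); P(X ≥ 7) = Σ C(11,k) p^k (1−p)^(11−k) over k:
  k=7: C(11,7)·0.61^7·0.39^4 = 0.239928
  k=8: C(11,8)·0.61^8·0.39^3 = 0.187636
  k=9: C(11,9)·0.61^9·0.39^2 = 0.097827
  k=10: C(11,10)·0.61^10·0.39^1 = 0.030602
  k=11: C(11,11)·0.61^11·0.39^0 = 0.004351
Total = 0.560345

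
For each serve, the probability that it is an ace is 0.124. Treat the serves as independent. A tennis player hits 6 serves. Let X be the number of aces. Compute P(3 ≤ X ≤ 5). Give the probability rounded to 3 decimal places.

0.029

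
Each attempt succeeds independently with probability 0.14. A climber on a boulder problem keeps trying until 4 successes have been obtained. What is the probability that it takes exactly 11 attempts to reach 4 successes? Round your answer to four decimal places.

0.0160

Y = trial on which the fourth success occurs; negative binomial, r=4, p=0.14.
P(Y=11) = C(10,3) · p^4 · (1−p)^7
= 120 · 0.00038416 · 0.34793 = 0.016039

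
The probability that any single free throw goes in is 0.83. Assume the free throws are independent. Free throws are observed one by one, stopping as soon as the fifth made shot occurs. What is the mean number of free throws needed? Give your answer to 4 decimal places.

Y = total free throws until the fifth success; negative binomial with r=5, p=0.83.
E[Y] = r / p = 5 / 0.83 = 6.024096

6.0241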